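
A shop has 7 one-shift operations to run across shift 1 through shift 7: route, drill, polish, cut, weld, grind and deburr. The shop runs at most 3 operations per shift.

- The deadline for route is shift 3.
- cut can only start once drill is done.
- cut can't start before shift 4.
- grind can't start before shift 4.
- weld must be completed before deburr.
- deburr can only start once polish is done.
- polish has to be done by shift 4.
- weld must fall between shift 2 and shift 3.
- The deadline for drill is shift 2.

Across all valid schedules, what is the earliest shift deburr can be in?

shift 3

Precedence pushes deburr to at least shift 3.
deburr at shift 3 is achievable: grind in shift 4; weld in shift 2; deburr in shift 3; cut in shift 4; drill in shift 1; polish in shift 1; route in shift 1.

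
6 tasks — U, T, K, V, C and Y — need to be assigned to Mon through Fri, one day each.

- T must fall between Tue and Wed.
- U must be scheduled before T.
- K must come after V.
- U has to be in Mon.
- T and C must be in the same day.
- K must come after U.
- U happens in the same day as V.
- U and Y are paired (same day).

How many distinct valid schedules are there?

8

Splitting on T: it can be Tue (4), Wed (4). Listing each branch's schedules as (U, K, V, C, Y):
T=Tue: (Mon,Tue,Mon,Tue,Mon) (Mon,Wed,Mon,Tue,Mon) (Mon,Thu,Mon,Tue,Mon) (Mon,Fri,Mon,Tue,Mon) — 4.
T=Wed: (Mon,Tue,Mon,Wed,Mon) (Mon,Wed,Mon,Wed,Mon) (Mon,Thu,Mon,Wed,Mon) (Mon,Fri,Mon,Wed,Mon) — 4.
Summing: 4 + 4 = 8.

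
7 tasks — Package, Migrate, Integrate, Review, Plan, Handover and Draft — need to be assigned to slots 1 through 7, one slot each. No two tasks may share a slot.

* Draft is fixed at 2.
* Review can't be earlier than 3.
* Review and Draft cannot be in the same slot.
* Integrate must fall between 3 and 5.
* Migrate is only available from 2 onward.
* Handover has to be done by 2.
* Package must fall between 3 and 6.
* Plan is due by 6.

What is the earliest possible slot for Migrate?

3

Migrate is available from 2.
Migrate at 3 is achievable: Migrate in 3, Review in 7, Plan in 6, Handover in 1, Integrate in 4, Package in 5, Draft in 2.
Nothing earlier works — the conflict and capacity constraints rule out every slot before 3.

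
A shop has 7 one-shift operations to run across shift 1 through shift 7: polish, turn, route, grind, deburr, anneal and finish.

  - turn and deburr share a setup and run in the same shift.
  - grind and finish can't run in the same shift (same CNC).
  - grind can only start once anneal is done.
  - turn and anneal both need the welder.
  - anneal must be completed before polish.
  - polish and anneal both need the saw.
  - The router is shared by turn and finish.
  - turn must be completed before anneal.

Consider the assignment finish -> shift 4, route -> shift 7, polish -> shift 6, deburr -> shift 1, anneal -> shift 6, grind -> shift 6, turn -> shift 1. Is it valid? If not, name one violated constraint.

grind can only start once anneal is done — violated.
The router is shared by turn and finish — holds.
turn and deburr share a setup and run in the same shift — holds.
turn must be completed before anneal — holds.
grind and finish can't run in the same shift (same CNC) — holds.
anneal must be completed before polish — violated.
turn and anneal both need the welder — holds.
polish and anneal both need the saw — violated.

No — it violates: polish and anneal both need the saw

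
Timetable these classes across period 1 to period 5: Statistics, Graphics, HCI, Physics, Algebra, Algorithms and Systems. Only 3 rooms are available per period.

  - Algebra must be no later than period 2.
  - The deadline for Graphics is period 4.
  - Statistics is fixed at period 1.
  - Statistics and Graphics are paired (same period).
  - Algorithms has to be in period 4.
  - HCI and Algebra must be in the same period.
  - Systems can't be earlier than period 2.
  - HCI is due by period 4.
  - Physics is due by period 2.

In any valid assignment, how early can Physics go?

period 1

Physics's own window allows nothing later than period 2.
Physics at period 1 is achievable: Algebra in period 2; Physics in period 1; Statistics in period 1; Graphics in period 1; Systems in period 2; HCI in period 2; Algorithms in period 4.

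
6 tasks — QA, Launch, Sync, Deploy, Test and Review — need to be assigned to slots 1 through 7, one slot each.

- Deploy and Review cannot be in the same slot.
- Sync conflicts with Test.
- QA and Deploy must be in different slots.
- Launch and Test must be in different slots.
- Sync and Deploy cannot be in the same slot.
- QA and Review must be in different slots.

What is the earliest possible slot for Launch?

1

Launch at 1 is achievable: Review -> 3, Launch -> 1, QA -> 1, Sync -> 1, Deploy -> 2, Test -> 2.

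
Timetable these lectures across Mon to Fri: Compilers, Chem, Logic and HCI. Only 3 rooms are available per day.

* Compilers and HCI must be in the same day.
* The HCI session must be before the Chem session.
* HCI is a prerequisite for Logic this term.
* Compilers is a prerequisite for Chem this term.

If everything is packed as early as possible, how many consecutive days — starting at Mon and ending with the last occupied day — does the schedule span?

The precedence chain requires at least 2 distinct days.
With at most 3 per day and 4 lectures, at least 2 days are needed.
2 works (last occupied day: Tue): for example HCI=Mon, Logic=Tue, Compilers=Mon, Chem=Tue.

2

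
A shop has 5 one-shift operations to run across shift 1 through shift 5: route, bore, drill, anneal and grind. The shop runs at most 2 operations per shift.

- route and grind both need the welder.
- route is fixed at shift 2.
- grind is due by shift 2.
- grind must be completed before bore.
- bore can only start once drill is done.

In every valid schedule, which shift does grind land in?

shift 1

grind's window is shift 1–shift 2.
route is fixed at shift 2, and grind can't share a shift with route.
So grind must be shift 1.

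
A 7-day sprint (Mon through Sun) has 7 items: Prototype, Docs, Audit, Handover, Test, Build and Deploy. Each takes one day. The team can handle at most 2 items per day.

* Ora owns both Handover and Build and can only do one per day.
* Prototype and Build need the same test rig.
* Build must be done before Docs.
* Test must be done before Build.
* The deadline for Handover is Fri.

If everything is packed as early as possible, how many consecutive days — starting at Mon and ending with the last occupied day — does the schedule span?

The precedence chain requires at least 3 distinct days.
With at most 2 per day and 7 tasks, at least 4 days are needed.
4 works (last occupied day: Thu): for example Prototype in Mon; Handover in Wed; Docs in Wed; Deploy in Thu; Build in Tue; Audit in Tue; Test in Mon.

4 days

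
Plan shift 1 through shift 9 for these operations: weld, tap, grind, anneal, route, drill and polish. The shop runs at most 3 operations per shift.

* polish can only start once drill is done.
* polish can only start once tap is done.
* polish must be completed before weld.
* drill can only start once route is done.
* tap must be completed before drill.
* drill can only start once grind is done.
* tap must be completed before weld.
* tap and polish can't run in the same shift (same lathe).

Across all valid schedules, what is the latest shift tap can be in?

shift 6

Downstream work caps tap at shift 6.
tap at shift 6 is achievable: tap=shift 6; drill=shift 7; route=shift 1; polish=shift 8; grind=shift 1; weld=shift 9; anneal=shift 1.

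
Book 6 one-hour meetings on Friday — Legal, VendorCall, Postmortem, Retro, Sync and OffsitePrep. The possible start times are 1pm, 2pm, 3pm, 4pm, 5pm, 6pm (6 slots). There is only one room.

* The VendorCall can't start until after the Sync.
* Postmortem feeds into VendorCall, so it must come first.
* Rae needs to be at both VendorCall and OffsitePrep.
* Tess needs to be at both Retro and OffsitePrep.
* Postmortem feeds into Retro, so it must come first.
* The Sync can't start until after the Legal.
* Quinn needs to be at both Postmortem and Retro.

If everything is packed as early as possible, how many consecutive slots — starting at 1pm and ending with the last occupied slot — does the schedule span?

The precedence chain requires at least 3 distinct slots.
With at most 1 per slot and 6 meetings, at least 6 slots are needed.
6 works (last occupied slot: 6pm): for example Retro=5pm, Sync=3pm, VendorCall=4pm, Postmortem=1pm, OffsitePrep=6pm, Legal=2pm.

6 slots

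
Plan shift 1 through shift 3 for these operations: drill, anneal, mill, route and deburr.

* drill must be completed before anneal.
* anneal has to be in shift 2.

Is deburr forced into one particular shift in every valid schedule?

No

deburr can be shift 1 (e.g. deburr -> shift 1, route -> shift 1, mill -> shift 1, drill -> shift 1, anneal -> shift 2) or shift 2 (e.g. route=shift 1, mill=shift 1, drill=shift 1, deburr=shift 2, anneal=shift 2).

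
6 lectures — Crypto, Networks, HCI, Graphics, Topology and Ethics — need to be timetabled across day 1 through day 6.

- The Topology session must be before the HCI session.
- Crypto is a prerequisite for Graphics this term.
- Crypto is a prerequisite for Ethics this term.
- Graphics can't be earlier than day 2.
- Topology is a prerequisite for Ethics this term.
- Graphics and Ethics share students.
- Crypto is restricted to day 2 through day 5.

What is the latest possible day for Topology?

Downstream work caps Topology at day 5.
Topology at day 5 is achievable: Networks in day 1, Topology in day 5, Graphics in day 3, Ethics in day 6, HCI in day 6, Crypto in day 2.

day 5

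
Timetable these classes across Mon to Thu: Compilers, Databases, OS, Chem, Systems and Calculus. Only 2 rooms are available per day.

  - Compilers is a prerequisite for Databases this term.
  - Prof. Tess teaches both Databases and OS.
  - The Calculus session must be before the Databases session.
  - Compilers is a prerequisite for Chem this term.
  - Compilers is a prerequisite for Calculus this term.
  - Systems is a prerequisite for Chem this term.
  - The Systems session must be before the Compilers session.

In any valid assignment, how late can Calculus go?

Wed

Precedence pushes Calculus to at least Wed; downstream work caps Calculus at Wed.
Calculus at Wed is achievable: Calculus in Wed, Systems in Mon, Compilers in Tue, OS in Mon, Chem in Wed, Databases in Thu.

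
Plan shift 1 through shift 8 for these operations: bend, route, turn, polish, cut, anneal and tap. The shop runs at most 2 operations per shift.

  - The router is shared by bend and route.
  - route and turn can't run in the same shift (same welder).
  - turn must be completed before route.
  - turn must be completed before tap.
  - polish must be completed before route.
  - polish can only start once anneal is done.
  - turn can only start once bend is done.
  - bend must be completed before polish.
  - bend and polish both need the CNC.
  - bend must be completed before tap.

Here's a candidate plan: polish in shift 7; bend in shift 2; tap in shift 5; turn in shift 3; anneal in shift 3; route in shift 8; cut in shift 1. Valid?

Valid

The shop runs at most 2 operations per shift — holds.
The router is shared by bend and route — holds.
polish must be completed before route — holds.
bend must be completed before polish — holds.
turn can only start once bend is done — holds.
polish can only start once anneal is done — holds.
route and turn can't run in the same shift (same welder) — holds.
turn must be completed before route — holds.
bend and polish both need the CNC — holds.
bend must be completed before tap — holds.
turn must be completed before tap — holds.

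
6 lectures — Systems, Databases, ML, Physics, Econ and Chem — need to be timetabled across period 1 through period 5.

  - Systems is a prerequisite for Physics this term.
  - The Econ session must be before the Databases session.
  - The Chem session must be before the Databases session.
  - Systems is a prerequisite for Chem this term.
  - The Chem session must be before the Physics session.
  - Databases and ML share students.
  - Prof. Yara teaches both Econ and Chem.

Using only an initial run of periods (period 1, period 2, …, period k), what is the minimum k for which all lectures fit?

The precedence chain requires at least 3 distinct periods.
3 works (last occupied period: period 3): for example Physics -> period 3, Econ -> period 1, Databases -> period 3, Chem -> period 2, Systems -> period 1, ML -> period 1.

3 periods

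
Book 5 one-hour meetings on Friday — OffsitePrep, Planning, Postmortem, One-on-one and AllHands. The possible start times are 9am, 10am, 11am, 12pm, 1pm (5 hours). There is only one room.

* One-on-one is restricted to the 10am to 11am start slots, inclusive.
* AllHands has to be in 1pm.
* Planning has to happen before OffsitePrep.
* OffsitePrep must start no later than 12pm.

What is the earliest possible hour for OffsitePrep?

Precedence pushes OffsitePrep to at least 10am; OffsitePrep's own window allows nothing later than 12pm.
OffsitePrep at 10am is achievable: Postmortem -> 12pm, Planning -> 9am, One-on-one -> 11am, OffsitePrep -> 10am, AllHands -> 1pm.

10am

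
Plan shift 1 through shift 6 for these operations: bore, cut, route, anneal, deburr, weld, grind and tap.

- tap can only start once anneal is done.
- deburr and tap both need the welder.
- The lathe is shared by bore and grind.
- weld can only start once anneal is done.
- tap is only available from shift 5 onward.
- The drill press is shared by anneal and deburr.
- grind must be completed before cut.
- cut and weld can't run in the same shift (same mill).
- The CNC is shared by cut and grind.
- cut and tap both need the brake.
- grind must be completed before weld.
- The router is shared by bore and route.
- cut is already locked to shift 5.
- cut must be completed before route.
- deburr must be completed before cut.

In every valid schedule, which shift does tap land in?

tap's window is shift 5–shift 6.
cut is fixed at shift 5, and tap can't share a shift with cut.
So tap must be shift 6.

shift 6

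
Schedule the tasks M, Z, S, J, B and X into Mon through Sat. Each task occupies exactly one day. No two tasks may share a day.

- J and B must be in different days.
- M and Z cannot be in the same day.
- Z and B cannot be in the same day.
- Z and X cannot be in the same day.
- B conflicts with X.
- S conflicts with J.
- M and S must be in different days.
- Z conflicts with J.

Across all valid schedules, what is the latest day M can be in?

Sat

M at Sat is achievable: J=Wed; X=Fri; B=Thu; S=Tue; Z=Mon; M=Sat.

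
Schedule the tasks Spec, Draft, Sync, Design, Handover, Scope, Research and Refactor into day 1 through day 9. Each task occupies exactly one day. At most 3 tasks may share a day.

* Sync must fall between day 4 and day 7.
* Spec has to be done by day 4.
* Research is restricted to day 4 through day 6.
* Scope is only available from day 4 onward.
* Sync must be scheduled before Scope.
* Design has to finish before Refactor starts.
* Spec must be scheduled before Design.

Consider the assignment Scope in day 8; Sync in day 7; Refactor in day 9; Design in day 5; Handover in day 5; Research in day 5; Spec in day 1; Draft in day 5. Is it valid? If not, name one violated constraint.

Research is restricted to day 4 through day 6 — holds.
Design has to finish before Refactor starts — holds.
Sync must be scheduled before Scope — holds.
Scope is only available from day 4 onward — holds.
Sync must fall between day 4 and day 7 — holds.
Spec has to be done by day 4 — holds.
Spec must be scheduled before Design — holds.
At most 3 tasks may share a day — violated.

No. At most 3 tasks may share a day is not satisfied.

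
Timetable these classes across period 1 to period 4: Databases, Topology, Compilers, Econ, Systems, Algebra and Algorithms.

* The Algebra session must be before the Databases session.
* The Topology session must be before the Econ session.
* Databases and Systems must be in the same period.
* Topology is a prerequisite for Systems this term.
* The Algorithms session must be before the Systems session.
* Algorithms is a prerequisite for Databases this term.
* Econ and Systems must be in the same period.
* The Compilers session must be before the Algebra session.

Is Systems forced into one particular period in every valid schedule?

Systems can be period 3 (e.g. Databases -> period 3, Systems -> period 3, Compilers -> period 1, Econ -> period 3, Algorithms -> period 1, Topology -> period 1, Algebra -> period 2) or period 4 (e.g. Databases=period 4; Systems=period 4; Algebra=period 2; Econ=period 4; Compilers=period 1; Topology=period 1; Algorithms=period 1).

No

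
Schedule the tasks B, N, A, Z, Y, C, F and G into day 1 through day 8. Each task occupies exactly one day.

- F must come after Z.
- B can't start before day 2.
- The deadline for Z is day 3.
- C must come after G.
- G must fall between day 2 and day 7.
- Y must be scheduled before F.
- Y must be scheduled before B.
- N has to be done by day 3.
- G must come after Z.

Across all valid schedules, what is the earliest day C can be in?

Precedence pushes C to at least day 3.
C at day 3 is achievable: Z=day 1, C=day 3, Y=day 1, G=day 2, F=day 2, B=day 2, N=day 1, A=day 1.

day 3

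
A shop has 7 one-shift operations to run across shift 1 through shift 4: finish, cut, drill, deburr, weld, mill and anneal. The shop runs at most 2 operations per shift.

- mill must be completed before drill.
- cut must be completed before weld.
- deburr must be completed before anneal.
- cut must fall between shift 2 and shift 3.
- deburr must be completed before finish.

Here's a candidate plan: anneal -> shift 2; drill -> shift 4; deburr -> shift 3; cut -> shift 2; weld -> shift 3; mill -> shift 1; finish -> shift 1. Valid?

mill must be completed before drill — holds.
deburr must be completed before anneal — violated.
deburr must be completed before finish — violated.
cut must be completed before weld — holds.
cut must fall between shift 2 and shift 3 — holds.
The shop runs at most 2 operations per shift — holds.

No. deburr must be completed before finish is not satisfied.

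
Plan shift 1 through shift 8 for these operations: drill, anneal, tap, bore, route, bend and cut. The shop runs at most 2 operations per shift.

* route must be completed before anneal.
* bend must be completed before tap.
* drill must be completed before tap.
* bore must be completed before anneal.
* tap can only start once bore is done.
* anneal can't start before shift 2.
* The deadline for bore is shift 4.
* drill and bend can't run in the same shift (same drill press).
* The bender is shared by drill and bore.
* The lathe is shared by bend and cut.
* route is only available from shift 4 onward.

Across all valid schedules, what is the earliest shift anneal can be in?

shift 5

Anneal is available from shift 2; precedence pushes anneal to at least shift 5.
anneal at shift 5 is achievable: anneal in shift 5; bend in shift 1; drill in shift 2; cut in shift 2; bore in shift 1; tap in shift 3; route in shift 4.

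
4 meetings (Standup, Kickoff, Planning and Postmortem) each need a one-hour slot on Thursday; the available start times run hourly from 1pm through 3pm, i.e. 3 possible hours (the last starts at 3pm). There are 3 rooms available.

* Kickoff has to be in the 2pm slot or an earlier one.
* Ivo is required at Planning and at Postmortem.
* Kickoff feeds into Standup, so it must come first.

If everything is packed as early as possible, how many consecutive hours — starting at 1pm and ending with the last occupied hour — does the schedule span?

2 hours

The precedence chain requires at least 2 distinct hours.
With at most 3 per hour and 4 meetings, at least 2 hours are needed.
2 works (last occupied hour: 2pm): for example Postmortem=2pm; Kickoff=1pm; Standup=2pm; Planning=1pm.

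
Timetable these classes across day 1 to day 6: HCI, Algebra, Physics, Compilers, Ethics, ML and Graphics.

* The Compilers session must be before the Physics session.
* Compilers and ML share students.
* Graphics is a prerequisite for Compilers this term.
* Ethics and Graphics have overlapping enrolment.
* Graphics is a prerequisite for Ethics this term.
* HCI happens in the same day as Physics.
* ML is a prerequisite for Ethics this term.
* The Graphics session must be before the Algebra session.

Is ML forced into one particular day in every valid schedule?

ML can be day 1 (e.g. Ethics in day 2, ML in day 1, Physics in day 3, HCI in day 3, Graphics in day 1, Compilers in day 2, Algebra in day 2) or day 2 (e.g. Graphics in day 1; Physics in day 4; HCI in day 4; Algebra in day 2; ML in day 2; Compilers in day 3; Ethics in day 3).

No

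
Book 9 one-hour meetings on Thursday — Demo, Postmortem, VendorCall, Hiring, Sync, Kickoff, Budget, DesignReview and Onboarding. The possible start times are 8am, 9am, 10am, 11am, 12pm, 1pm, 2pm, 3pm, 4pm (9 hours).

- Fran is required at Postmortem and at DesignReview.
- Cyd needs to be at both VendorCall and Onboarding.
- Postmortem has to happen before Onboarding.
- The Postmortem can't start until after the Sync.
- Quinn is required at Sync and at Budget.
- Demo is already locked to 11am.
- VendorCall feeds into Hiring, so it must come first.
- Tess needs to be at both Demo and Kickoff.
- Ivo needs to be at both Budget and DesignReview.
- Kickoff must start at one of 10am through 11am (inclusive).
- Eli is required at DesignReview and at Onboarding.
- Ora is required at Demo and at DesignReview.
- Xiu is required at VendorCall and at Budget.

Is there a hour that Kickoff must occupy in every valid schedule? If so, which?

Kickoff's window is 10am–11am.
Demo is fixed at 11am, and Kickoff can't share a hour with Demo.
So Kickoff must be 10am.

10am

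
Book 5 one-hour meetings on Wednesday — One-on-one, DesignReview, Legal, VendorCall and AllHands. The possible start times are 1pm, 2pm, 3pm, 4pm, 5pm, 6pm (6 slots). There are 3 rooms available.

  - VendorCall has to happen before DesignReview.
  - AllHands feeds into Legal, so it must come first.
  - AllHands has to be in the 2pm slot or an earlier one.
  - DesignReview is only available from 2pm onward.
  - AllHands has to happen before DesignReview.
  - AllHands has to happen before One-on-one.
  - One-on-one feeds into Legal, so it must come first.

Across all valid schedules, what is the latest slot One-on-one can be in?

5pm

Precedence pushes One-on-one to at least 2pm; downstream work caps One-on-one at 5pm.
One-on-one at 5pm is achievable: VendorCall -> 1pm; DesignReview -> 2pm; One-on-one -> 5pm; Legal -> 6pm; AllHands -> 1pm.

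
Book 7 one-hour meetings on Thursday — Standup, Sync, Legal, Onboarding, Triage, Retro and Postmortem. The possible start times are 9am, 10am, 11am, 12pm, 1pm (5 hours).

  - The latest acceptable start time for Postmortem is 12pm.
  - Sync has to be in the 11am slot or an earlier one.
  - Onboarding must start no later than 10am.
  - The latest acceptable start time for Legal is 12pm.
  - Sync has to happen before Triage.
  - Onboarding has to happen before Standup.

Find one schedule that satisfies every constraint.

Triage=10am; Sync=9am; Standup=10am; Onboarding=9am; Retro=9am; Legal=9am; Postmortem=9am

Checking: Sync(9am) before Triage(10am); Onboarding(9am) before Standup(10am); Postmortem=9am in [9am,12pm]; Sync=9am in [9am,11am]; Onboarding=9am in [9am,10am]; Legal=9am in [9am,12pm].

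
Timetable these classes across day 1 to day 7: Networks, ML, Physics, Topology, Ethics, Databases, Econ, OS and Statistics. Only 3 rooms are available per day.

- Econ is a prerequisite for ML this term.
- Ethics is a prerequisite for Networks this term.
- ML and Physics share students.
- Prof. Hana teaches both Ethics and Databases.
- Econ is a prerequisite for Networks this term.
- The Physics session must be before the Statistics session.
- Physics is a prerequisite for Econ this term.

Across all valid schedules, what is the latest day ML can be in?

Precedence pushes ML to at least day 3.
ML at day 7 is achievable: Econ in day 2, Physics in day 1, Networks in day 3, Ethics in day 1, ML in day 7, Statistics in day 2, Topology in day 1, OS in day 3, Databases in day 2.

day 7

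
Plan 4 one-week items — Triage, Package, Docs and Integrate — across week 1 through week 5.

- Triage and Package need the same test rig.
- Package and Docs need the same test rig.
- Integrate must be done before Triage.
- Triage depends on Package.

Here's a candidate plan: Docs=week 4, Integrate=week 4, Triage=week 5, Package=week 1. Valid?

Integrate must be done before Triage — holds.
Triage depends on Package — holds.
Package and Docs need the same test rig — holds.
Triage and Package need the same test rig — holds.

Yes, all constraints hold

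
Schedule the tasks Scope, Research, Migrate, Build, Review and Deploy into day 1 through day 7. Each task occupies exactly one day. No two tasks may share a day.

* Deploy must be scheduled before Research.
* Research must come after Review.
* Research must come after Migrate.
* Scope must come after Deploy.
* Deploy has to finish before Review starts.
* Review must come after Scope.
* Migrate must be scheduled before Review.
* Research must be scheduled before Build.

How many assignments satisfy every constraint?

Splitting on Scope: it can be day 2 (5), day 3 (10), day 4 (6). Listing each branch's schedules as (Research, Migrate, Build, Review, Deploy) by day number:
Scope=day 2: (5,3,6,4,1) (5,3,7,4,1) (6,3,7,4,1) (6,3,7,5,1) (6,4,7,5,1) — 5.
Scope=day 3: (5,1,6,4,2) (5,1,7,4,2) (5,2,6,4,1) (5,2,7,4,1) (6,1,7,4,2) (6,1,7,5,2) (6,2,7,4,1) (6,2,7,5,1) (6,4,7,5,1) (6,4,7,5,2) — 10.
Scope=day 4: (6,1,7,5,2) (6,1,7,5,3) (6,2,7,5,1) (6,2,7,5,3) (6,3,7,5,1) (6,3,7,5,2) — 6.
Summing: 5 + 10 + 6 = 21.

21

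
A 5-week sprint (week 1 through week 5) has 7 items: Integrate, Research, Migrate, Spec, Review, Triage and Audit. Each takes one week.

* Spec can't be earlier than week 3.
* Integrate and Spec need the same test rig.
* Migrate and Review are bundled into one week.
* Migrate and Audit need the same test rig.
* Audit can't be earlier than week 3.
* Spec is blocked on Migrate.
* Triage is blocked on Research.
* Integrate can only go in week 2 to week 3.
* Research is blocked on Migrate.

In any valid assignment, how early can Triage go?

week 3

Precedence pushes Triage to at least week 3.
Triage at week 3 is achievable: Triage=week 3; Integrate=week 2; Migrate=week 1; Review=week 1; Research=week 2; Audit=week 3; Spec=week 3.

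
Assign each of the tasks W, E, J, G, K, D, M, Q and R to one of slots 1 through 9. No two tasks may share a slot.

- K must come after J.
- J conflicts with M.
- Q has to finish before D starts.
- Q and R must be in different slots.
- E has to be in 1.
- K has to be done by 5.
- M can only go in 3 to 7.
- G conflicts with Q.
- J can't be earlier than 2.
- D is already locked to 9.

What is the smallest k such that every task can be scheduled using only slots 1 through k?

9

The precedence chain requires at least 2 distinct slots.
With at most 1 per slot and 9 tasks, at least 9 slots are needed.
D can't be placed before 9, so the schedule must run through at least slot 9.
9 works (last occupied slot: 9): for example G -> 7, R -> 8, Q -> 5, M -> 4, E -> 1, D -> 9, J -> 2, K -> 3, W -> 6.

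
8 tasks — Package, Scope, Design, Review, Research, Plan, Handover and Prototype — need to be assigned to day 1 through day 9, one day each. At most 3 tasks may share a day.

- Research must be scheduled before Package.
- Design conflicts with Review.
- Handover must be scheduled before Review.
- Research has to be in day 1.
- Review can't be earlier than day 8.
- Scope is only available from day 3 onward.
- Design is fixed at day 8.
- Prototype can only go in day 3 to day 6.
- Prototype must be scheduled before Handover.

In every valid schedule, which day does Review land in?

day 9

Review's window is day 8–day 9.
Design is fixed at day 8, and Review can't share a day with Design.
So Review must be day 9.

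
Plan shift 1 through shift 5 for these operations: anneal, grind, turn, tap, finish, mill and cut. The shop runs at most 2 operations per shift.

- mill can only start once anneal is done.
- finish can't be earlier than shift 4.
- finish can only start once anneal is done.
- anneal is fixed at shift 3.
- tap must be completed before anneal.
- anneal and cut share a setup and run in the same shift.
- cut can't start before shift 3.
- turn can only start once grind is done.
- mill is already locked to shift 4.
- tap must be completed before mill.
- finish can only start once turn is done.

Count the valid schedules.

Splitting on grind: it can be shift 1 (6), shift 2 (2). Listing each branch's schedules as (anneal, turn, tap, finish, mill, cut) by shift number:
grind=shift 1: (3,2,1,4,4,3) (3,2,1,5,4,3) (3,2,2,4,4,3) (3,2,2,5,4,3) (3,4,1,5,4,3) (3,4,2,5,4,3) — 6.
grind=shift 2: (3,4,1,5,4,3) (3,4,2,5,4,3) — 2.
Summing: 6 + 2 = 8.

8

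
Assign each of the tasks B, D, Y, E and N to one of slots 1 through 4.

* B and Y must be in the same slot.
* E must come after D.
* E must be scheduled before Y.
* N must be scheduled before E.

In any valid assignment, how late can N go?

Downstream work caps N at 2.
N at 2 is achievable: E=3, B=4, Y=4, D=1, N=2.

2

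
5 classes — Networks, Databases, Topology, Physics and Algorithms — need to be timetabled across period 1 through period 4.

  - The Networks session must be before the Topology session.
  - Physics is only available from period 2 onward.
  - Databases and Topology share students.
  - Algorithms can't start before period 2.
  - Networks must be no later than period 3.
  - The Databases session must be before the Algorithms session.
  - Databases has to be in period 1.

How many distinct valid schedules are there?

54

Splitting on Networks: it can be period 1 (27), period 2 (18), period 3 (9). Listing each branch's schedules as (Databases, Topology, Physics, Algorithms) by period number:
Networks=period 1: (1,2,2,2) (1,2,2,3) (1,2,2,4) (1,2,3,2) (1,2,3,3) (1,2,3,4) (1,2,4,2) (1,2,4,3) (1,2,4,4) (1,3,2,2) (1,3,2,3) (1,3,2,4) (1,3,3,2) (1,3,3,3) (1,3,3,4) (1,3,4,2) (1,3,4,3) (1,3,4,4) (1,4,2,2) (1,4,2,3) (1,4,2,4) (1,4,3,2) (1,4,3,3) (1,4,3,4) (1,4,4,2) (1,4,4,3) (1,4,4,4) — 27.
Networks=period 2: (1,3,2,2) (1,3,2,3) (1,3,2,4) (1,3,3,2) (1,3,3,3) (1,3,3,4) (1,3,4,2) (1,3,4,3) (1,3,4,4) (1,4,2,2) (1,4,2,3) (1,4,2,4) (1,4,3,2) (1,4,3,3) (1,4,3,4) (1,4,4,2) (1,4,4,3) (1,4,4,4) — 18.
Networks=period 3: (1,4,2,2) (1,4,2,3) (1,4,2,4) (1,4,3,2) (1,4,3,3) (1,4,3,4) (1,4,4,2) (1,4,4,3) (1,4,4,4) — 9.
Summing: 27 + 18 + 9 = 54.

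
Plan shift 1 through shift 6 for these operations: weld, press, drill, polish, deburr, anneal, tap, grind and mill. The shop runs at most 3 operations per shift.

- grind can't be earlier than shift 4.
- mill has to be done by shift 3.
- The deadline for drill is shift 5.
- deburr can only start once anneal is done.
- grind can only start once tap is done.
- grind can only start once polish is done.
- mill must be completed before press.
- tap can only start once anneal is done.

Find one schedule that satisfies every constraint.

mill in shift 1, grind in shift 4, anneal in shift 1, weld in shift 3, press in shift 2, tap in shift 2, deburr in shift 3, polish in shift 2, drill in shift 1

Checking: mill(shift 1) before press(shift 2); polish(shift 2) before grind(shift 4); tap(shift 2) before grind(shift 4); anneal(shift 1) before deburr(shift 3); anneal(shift 1) before tap(shift 2); drill=shift 1 in [shift 1,shift 5]; mill=shift 1 in [shift 1,shift 3]; grind=shift 4 in [shift 4,shift 6]; max 3 per shift (cap 3).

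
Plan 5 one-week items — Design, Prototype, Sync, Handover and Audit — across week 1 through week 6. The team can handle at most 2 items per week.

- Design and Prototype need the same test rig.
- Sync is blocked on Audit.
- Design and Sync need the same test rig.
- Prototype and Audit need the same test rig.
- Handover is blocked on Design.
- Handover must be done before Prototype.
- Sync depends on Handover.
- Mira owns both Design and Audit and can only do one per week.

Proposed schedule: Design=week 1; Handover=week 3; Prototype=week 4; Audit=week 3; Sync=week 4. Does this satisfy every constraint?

Design and Sync need the same test rig — holds.
Handover must be done before Prototype — holds.
Design and Prototype need the same test rig — holds.
Mira owns both Design and Audit and can only do one per week — holds.
Sync depends on Handover — holds.
Sync is blocked on Audit — holds.
The team can handle at most 2 items per week — holds.
Handover is blocked on Design — holds.
Prototype and Audit need the same test rig — holds.

Yes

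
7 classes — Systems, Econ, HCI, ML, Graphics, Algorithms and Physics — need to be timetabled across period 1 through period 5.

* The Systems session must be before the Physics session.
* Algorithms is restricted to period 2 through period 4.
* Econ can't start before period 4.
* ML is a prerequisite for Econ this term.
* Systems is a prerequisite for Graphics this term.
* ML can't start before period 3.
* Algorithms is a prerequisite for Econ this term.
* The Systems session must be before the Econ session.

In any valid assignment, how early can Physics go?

period 2

Precedence pushes Physics to at least period 2.
Physics at period 2 is achievable: HCI in period 1; Physics in period 2; Systems in period 1; Algorithms in period 2; Econ in period 4; Graphics in period 2; ML in period 3.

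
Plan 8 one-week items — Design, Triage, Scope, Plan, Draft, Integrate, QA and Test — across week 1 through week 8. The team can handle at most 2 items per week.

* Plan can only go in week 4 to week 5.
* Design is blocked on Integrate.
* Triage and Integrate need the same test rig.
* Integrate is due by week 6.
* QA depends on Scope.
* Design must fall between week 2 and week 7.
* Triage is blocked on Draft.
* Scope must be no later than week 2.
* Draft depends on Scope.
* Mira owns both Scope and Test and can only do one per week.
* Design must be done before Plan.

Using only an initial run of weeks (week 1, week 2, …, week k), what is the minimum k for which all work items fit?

4 weeks

The precedence chain requires at least 3 distinct weeks.
With at most 2 per week and 8 work items, at least 4 weeks are needed.
Plan can't be placed before week 4, so the schedule must run through at least week 4.
4 works (last occupied week: week 4): for example Plan in week 4; Test in week 4; QA in week 3; Triage in week 3; Design in week 2; Integrate in week 1; Draft in week 2; Scope in week 1.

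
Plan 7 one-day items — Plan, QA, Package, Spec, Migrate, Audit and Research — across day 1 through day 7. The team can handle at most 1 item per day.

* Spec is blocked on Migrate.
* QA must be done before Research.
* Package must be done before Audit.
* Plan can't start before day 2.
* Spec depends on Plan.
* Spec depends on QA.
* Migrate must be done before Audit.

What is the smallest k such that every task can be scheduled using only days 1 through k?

The precedence chain requires at least 2 distinct days.
With at most 1 per day and 7 tasks, at least 7 days are needed.
Propagating the time windows through the other constraints, Spec can't land before day 3, so the schedule must run through at least day 3.
7 works (last occupied day: day 7): for example Package=day 5; Audit=day 6; QA=day 1; Migrate=day 3; Research=day 7; Spec=day 4; Plan=day 2.

7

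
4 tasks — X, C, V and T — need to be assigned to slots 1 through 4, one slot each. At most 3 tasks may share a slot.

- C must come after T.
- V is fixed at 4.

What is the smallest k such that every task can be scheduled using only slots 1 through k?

The precedence chain requires at least 2 distinct slots.
With at most 3 per slot and 4 tasks, at least 2 slots are needed.
V can't be placed before 4, so the schedule must run through at least slot 4.
4 works (last occupied slot: 4): for example X -> 1; T -> 1; C -> 2; V -> 4.

4 slots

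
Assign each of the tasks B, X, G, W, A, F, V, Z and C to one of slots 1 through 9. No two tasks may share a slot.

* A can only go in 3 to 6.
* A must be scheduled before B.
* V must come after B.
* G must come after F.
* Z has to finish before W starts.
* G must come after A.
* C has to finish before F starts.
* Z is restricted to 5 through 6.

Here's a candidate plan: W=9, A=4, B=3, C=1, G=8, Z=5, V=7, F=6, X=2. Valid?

G must come after A — holds.
Z has to finish before W starts — holds.
A can only go in 3 to 6 — holds.
V must come after B — holds.
No two tasks may share a slot — holds.
G must come after F — holds.
C has to finish before F starts — holds.
A must be scheduled before B — violated.
Z is restricted to 5 through 6 — holds.

Invalid. A must be scheduled before B.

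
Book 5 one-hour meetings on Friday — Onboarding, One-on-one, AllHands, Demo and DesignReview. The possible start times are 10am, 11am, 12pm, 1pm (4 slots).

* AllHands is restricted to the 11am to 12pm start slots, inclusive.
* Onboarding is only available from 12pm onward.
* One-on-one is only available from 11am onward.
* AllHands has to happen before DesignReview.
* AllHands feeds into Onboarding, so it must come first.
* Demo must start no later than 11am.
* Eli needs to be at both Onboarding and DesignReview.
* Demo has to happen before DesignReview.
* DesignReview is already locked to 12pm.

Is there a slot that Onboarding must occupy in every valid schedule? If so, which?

Onboarding's window is 12pm–1pm.
DesignReview is fixed at 12pm, and Onboarding can't share a slot with DesignReview.
So Onboarding must be 1pm.

1pm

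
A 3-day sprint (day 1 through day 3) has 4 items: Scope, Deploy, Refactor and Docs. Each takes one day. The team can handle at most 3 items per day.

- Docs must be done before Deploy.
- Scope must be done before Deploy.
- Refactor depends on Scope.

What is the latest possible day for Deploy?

Precedence pushes Deploy to at least day 2.
Deploy at day 3 is achievable: Docs=day 1; Deploy=day 3; Scope=day 1; Refactor=day 2.

day 3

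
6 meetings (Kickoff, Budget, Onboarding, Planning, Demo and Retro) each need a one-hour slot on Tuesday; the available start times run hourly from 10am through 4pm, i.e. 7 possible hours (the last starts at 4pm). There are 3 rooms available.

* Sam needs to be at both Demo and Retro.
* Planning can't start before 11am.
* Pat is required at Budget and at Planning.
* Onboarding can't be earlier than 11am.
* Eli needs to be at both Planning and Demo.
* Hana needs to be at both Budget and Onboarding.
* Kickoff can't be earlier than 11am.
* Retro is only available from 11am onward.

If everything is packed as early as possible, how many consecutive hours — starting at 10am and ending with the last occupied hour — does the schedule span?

With at most 3 per hour and 6 meetings, at least 2 hours are needed.
Kickoff can't be placed before 11am — that is hour 2 counting from 10am — so the schedule must run through at least 2 hours.
Could 2 hours be enough, i.e. nothing placed later than 11am? No: Kickoff's window within 2 hours is {11am}; Onboarding's window within 2 hours is {11am}; Planning's window within 2 hours is {11am}; Retro's window within 2 hours is {11am}; that puts Kickoff, Onboarding, Planning and Retro all in 11am — more than 3 per hour.
So 2 hours is not enough.
3 works (last occupied hour: 12pm): for example Kickoff in 11am; Planning in 11am; Onboarding in 11am; Retro in 12pm; Budget in 10am; Demo in 10am.

3 hours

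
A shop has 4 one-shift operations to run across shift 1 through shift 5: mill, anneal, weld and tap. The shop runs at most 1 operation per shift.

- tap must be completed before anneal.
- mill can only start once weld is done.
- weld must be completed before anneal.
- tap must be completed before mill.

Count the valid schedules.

Splitting on mill: it can be shift 3 (4), shift 4 (8), shift 5 (8). Listing each branch's schedules as (anneal, weld, tap) by shift number:
mill=shift 3: (4,1,2) (4,2,1) (5,1,2) (5,2,1) — 4.
mill=shift 4: (3,1,2) (3,2,1) (5,1,2) (5,1,3) (5,2,1) (5,2,3) (5,3,1) (5,3,2) — 8.
mill=shift 5: (3,1,2) (3,2,1) (4,1,2) (4,1,3) (4,2,1) (4,2,3) (4,3,1) (4,3,2) — 8.
Summing: 4 + 8 + 8 = 20.

20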